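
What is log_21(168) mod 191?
67

Baby-step giant-step with step n = ⌈√191⌉ = 14.
Baby steps 21^j mod 191 (j:value) for j=0..13: 0:1, 1:21, 2:59, 3:93, 4:43, 5:139, 6:54, 7:179, 8:130, 9:56, 10:30, 11:57, 12:51, 13:116.
Giant-step multiplier: 21^(-14) ≡ 21^(190-14) = 21^176 ≡ 65 (mod 191).
Giant steps γ_i = 168·65^i mod 191: γ_0=168, γ_1=33, γ_2=44, γ_3=186, γ_4=57 (in table at j=11).
x = i·n + j = 4·14 + 11 = 67.
Check: 21^67 ≡ 168 (mod 191).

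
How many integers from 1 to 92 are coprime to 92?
44

92 = 2^2 × 23
φ(n) = n × ∏(1 - 1/p) for each prime p dividing n
φ(92) = 92 × (1 - 1/2) × (1 - 1/23) = 44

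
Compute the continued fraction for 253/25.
[10; 8, 3]

Euclidean algorithm steps:
253 = 10 × 25 + 3
25 = 8 × 3 + 1
3 = 3 × 1 + 0
Continued fraction: [10; 8, 3]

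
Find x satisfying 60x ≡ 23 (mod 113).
x ≡ 55 (mod 113)

gcd(60, 113) = 1, which divides 23, so solutions exist.
Find 60^(-1) mod 113 by the extended Euclidean algorithm:
113 = 1 × 60 + 53  ⟹  53 = (1)·113 + (-1)·60
60 = 1 × 53 + 7  ⟹  7 = (-1)·113 + (2)·60
53 = 7 × 7 + 4  ⟹  4 = (8)·113 + (-15)·60
7 = 1 × 4 + 3  ⟹  3 = (-9)·113 + (17)·60
4 = 1 × 3 + 1  ⟹  1 = (17)·113 + (-32)·60
So (-32)·60 ≡ 1 (mod 113), i.e. 60^(-1) ≡ -32 ≡ 81 (mod 113).
x ≡ 81 × 23 = 1863 ≡ 55 (mod 113).
Check: 60 × 55 = 3300 ≡ 23 (mod 113).
Unique solution: x ≡ 55 (mod 113)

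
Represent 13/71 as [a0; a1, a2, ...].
[0; 5, 2, 6]

Euclidean algorithm steps:
13 = 0 × 71 + 13
71 = 5 × 13 + 6
13 = 2 × 6 + 1
6 = 6 × 1 + 0
Continued fraction: [0; 5, 2, 6]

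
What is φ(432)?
144

432 = 2^4 × 3^3
φ(n) = n × ∏(1 - 1/p) for each prime p dividing n
φ(432) = 432 × (1 - 1/2) × (1 - 1/3) = 144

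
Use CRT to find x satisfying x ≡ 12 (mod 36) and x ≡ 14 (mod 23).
336

Using Chinese Remainder Theorem:
M = 36 × 23 = 828
M1 = 23, M2 = 36
y1 = 23^(-1) mod 36 = 11
y2 = 36^(-1) mod 23 = 16
x = (12×23×11 + 14×36×16) mod 828 = 336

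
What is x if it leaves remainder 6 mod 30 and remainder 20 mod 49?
216

Using Chinese Remainder Theorem:
M = 30 × 49 = 1470
M1 = 49, M2 = 30
y1 = 49^(-1) mod 30 = 19
y2 = 30^(-1) mod 49 = 18
x = (6×49×19 + 20×30×18) mod 1470 = 216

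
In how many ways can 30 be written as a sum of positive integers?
5604

p(n) counts ways to write n as a sum of positive integers (order ignored).
Euler's pentagonal recurrence: p(k) = p(k-1) + p(k-2) - p(k-5) - p(k-7) + p(k-12) + p(k-15) - ... (offsets j(3j∓1)/2, signs ++--, p(0)=1, p(<0)=0).
DP table for k = 0..29: p(0)=1, p(1)=1, p(2)=2, p(3)=3, p(4)=5, p(5)=7, p(6)=11, p(7)=15, p(8)=22, p(9)=30, p(10)=42, p(11)=56, p(12)=77, p(13)=101, p(14)=135, p(15)=176, p(16)=231, p(17)=297, p(18)=385, p(19)=490, p(20)=627, p(21)=792, p(22)=1002, p(23)=1255, p(24)=1575, p(25)=1958, p(26)=2436, p(27)=3010, p(28)=3718, p(29)=4565.
Final step: p(30) = p(29) + p(28) - p(25) - p(23) + p(18) + p(15) - p(8) - p(4)
= 4565 + 3718 - 1958 - 1255 + 385 + 176 - 22 - 5
= 5604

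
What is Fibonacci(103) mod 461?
89

Matrix identity: Q^n = [[F_(n+1), F_n], [F_n, F_(n-1)]] with Q = [[1,1],[1,0]].
n = 103 = 1100111₂. Square-and-multiply, entries mod 461:
Q^1 = [[1,1],[1,0]]
Q^3 = (Q^1)²·Q = [[3,2],[2,1]]
Q^6 = (Q^3)² = [[13,8],[8,5]]
Q^12 = (Q^6)² = [[233,144],[144,89]]
Q^25 = (Q^12)²·Q = [[150,343],[343,268]]
Q^51 = (Q^25)²·Q = [[8,5],[5,3]]
Q^103 = (Q^51)²·Q = [[144,89],[89,55]]
F_103 mod 461 = Q^103[0][1] = 89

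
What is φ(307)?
306

307 = 307
φ(n) = n × ∏(1 - 1/p) for each prime p dividing n
φ(307) = 307 × (1 - 1/307) = 306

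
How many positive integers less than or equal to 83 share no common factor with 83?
82

83 = 83
φ(n) = n × ∏(1 - 1/p) for each prime p dividing n
φ(83) = 83 × (1 - 1/83) = 82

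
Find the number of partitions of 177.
522115831195

p(n) counts ways to write n as a sum of positive integers (order ignored).
Euler's pentagonal recurrence: p(k) = p(k-1) + p(k-2) - p(k-5) - p(k-7) + p(k-12) + p(k-15) - ... (offsets j(3j∓1)/2, signs ++--, p(0)=1, p(<0)=0).
DP table for k = 0..176: p(0)=1, p(1)=1, p(2)=2, p(3)=3, p(4)=5, p(5)=7, p(6)=11, p(7)=15, p(8)=22, p(9)=30, p(10)=42, p(11)=56, p(12)=77, p(13)=101, p(14)=135, p(15)=176, p(16)=231, p(17)=297, p(18)=385, p(19)=490, p(20)=627, p(21)=792, p(22)=1002, p(23)=1255, p(24)=1575, p(25)=1958, p(26)=2436, p(27)=3010, p(28)=3718, p(29)=4565, p(30)=5604, p(31)=6842, p(32)=8349, p(33)=10143, p(34)=12310, p(35)=14883, p(36)=17977, p(37)=21637, p(38)=26015, p(39)=31185, p(40)=37338, p(41)=44583, p(42)=53174, p(43)=63261, p(44)=75175, p(45)=89134, p(46)=105558, p(47)=124754, p(48)=147273, p(49)=173525, p(50)=204226, p(51)=239943, p(52)=281589, p(53)=329931, p(54)=386155, p(55)=451276, p(56)=526823, p(57)=614154, p(58)=715220, p(59)=831820, p(60)=966467, p(61)=1121505, p(62)=1300156, p(63)=1505499, p(64)=1741630, p(65)=2012558, p(66)=2323520, p(67)=2679689, p(68)=3087735, p(69)=3554345, p(70)=4087968, p(71)=4697205, p(72)=5392783, p(73)=6185689, p(74)=7089500, p(75)=8118264, p(76)=9289091, p(77)=10619863, p(78)=12132164, p(79)=13848650, p(80)=15796476, p(81)=18004327, p(82)=20506255, p(83)=23338469, p(84)=26543660, p(85)=30167357, p(86)=34262962, p(87)=38887673, p(88)=44108109, p(89)=49995925, p(90)=56634173, p(91)=64112359, p(92)=72533807, p(93)=82010177, p(94)=92669720, p(95)=104651419, p(96)=118114304, p(97)=133230930, p(98)=150198136, p(99)=169229875, p(100)=190569292, p(101)=214481126, p(102)=241265379, p(103)=271248950, p(104)=304801365, p(105)=342325709, p(106)=384276336, p(107)=431149389, p(108)=483502844, p(109)=541946240, p(110)=607163746, p(111)=679903203, p(112)=761002156, p(113)=851376628, p(114)=952050665, p(115)=1064144451, p(116)=1188908248, p(117)=1327710076, p(118)=1482074143, p(119)=1653668665, p(120)=1844349560, p(121)=2056148051, p(122)=2291320912, p(123)=2552338241, p(124)=2841940500, p(125)=3163127352, p(126)=3519222692, p(127)=3913864295, p(128)=4351078600, p(129)=4835271870, p(130)=5371315400, p(131)=5964539504, p(132)=6620830889, p(133)=7346629512, p(134)=8149040695, p(135)=9035836076, p(136)=10015581680, p(137)=11097645016, p(138)=12292341831, p(139)=13610949895, p(140)=15065878135, p(141)=16670689208, p(142)=18440293320, p(143)=20390982757, p(144)=22540654445, p(145)=24908858009, p(146)=27517052599, p(147)=30388671978, p(148)=33549419497, p(149)=37027355200, p(150)=40853235313, p(151)=45060624582, p(152)=49686288421, p(153)=54770336324, p(154)=60356673280, p(155)=66493182097, p(156)=73232243759, p(157)=80630964769, p(158)=88751778802, p(159)=97662728555, p(160)=107438159466, p(161)=118159068427, p(162)=129913904637, p(163)=142798995930, p(164)=156919475295, p(165)=172389800255, p(166)=189334822579, p(167)=207890420102, p(168)=228204732751, p(169)=250438925115, p(170)=274768617130, p(171)=301384802048, p(172)=330495499613, p(173)=362326859895, p(174)=397125074750, p(175)=435157697830, p(176)=476715857290.
Final step: p(177) = p(176) + p(175) - p(172) - p(170) + p(165) + p(162) - p(155) - p(151) + p(142) + p(137) - p(126) - p(120) + p(107) + p(100) - p(85) - p(77) + p(60) + p(51) - p(32) - p(22) + p(1)
= 476715857290 + 435157697830 - 330495499613 - 274768617130 + 172389800255 + 129913904637 - 66493182097 - 45060624582 + 18440293320 + 11097645016 - 3519222692 - 1844349560 + 431149389 + 190569292 - 30167357 - 10619863 + 966467 + 239943 - 8349 - 1002 + 1
= 522115831195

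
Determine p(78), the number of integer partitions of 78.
12132164

p(n) counts ways to write n as a sum of positive integers (order ignored).
Euler's pentagonal recurrence: p(k) = p(k-1) + p(k-2) - p(k-5) - p(k-7) + p(k-12) + p(k-15) - ... (offsets j(3j∓1)/2, signs ++--, p(0)=1, p(<0)=0).
DP table for k = 0..77: p(0)=1, p(1)=1, p(2)=2, p(3)=3, p(4)=5, p(5)=7, p(6)=11, p(7)=15, p(8)=22, p(9)=30, p(10)=42, p(11)=56, p(12)=77, p(13)=101, p(14)=135, p(15)=176, p(16)=231, p(17)=297, p(18)=385, p(19)=490, p(20)=627, p(21)=792, p(22)=1002, p(23)=1255, p(24)=1575, p(25)=1958, p(26)=2436, p(27)=3010, p(28)=3718, p(29)=4565, p(30)=5604, p(31)=6842, p(32)=8349, p(33)=10143, p(34)=12310, p(35)=14883, p(36)=17977, p(37)=21637, p(38)=26015, p(39)=31185, p(40)=37338, p(41)=44583, p(42)=53174, p(43)=63261, p(44)=75175, p(45)=89134, p(46)=105558, p(47)=124754, p(48)=147273, p(49)=173525, p(50)=204226, p(51)=239943, p(52)=281589, p(53)=329931, p(54)=386155, p(55)=451276, p(56)=526823, p(57)=614154, p(58)=715220, p(59)=831820, p(60)=966467, p(61)=1121505, p(62)=1300156, p(63)=1505499, p(64)=1741630, p(65)=2012558, p(66)=2323520, p(67)=2679689, p(68)=3087735, p(69)=3554345, p(70)=4087968, p(71)=4697205, p(72)=5392783, p(73)=6185689, p(74)=7089500, p(75)=8118264, p(76)=9289091, p(77)=10619863.
Final step: p(78) = p(77) + p(76) - p(73) - p(71) + p(66) + p(63) - p(56) - p(52) + p(43) + p(38) - p(27) - p(21) + p(8) + p(1)
= 10619863 + 9289091 - 6185689 - 4697205 + 2323520 + 1505499 - 526823 - 281589 + 63261 + 26015 - 3010 - 792 + 22 + 1
= 12132164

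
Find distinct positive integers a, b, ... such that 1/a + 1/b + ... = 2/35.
1/18 + 1/630

Greedy algorithm:
2/35: ceiling(35/2) = 18, use 1/18
1/630: ceiling(630/1) = 630, use 1/630
Result: 2/35 = 1/18 + 1/630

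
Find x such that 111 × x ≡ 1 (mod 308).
111

gcd(111, 308) = 1, so the inverse exists.
Extended Euclidean algorithm on (308, 111):
308 = 2 × 111 + 86  ⟹  86 = (1)·308 + (-2)·111
111 = 1 × 86 + 25  ⟹  25 = (-1)·308 + (3)·111
86 = 3 × 25 + 11  ⟹  11 = (4)·308 + (-11)·111
25 = 2 × 11 + 3  ⟹  3 = (-9)·308 + (25)·111
11 = 3 × 3 + 2  ⟹  2 = (31)·308 + (-86)·111
3 = 1 × 2 + 1  ⟹  1 = (-40)·308 + (111)·111
So (111)·111 ≡ 1 (mod 308), i.e. 111^(-1) ≡ 111 (mod 308).
Check: 111 × 111 = 12321 ≡ 1 (mod 308)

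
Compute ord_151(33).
6

151 is prime, so ord(33) divides φ(151) = 150.
Divisors of 150: 1, 2, 3, 5, 6, 10, 15, 25, 30, 50, 75, 150.
Repeated squaring: 33^1 ≡ 33, 33^2 ≡ 32, 33^4 ≡ 118, 33^8 ≡ 32, 33^16 ≡ 118, 33^32 ≡ 32, 33^64 ≡ 118, 33^128 ≡ 32 (mod 151).
Test 33^d mod 151 for each divisor d in increasing order:
33^1 ≡ 33
33^2 ≡ 32
33^3 = 33^2·33^1 ≡ 150
33^5 = 33^4·33^1 ≡ 119
33^6 = 33^4·33^2 ≡ 1  ← first divisor giving 1
The order is 6.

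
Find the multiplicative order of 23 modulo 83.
41

83 is prime, so ord(23) divides φ(83) = 82.
Divisors of 82: 1, 2, 41, 82.
Repeated squaring: 23^1 ≡ 23, 23^2 ≡ 31, 23^4 ≡ 48, 23^8 ≡ 63, 23^16 ≡ 68, 23^32 ≡ 59, 23^64 ≡ 78 (mod 83).
Test 23^d mod 83 for each divisor d in increasing order:
23^1 ≡ 23
23^2 ≡ 31
23^41 = 23^32·23^8·23^1 ≡ 1  ← first divisor giving 1
The order is 41.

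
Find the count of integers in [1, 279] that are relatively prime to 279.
180

279 = 3^2 × 31
φ(n) = n × ∏(1 - 1/p) for each prime p dividing n
φ(279) = 279 × (1 - 1/3) × (1 - 1/31) = 180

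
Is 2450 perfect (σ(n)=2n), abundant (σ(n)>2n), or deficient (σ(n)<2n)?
abundant

Proper divisors of 2450: sum = 1 + 2 + 5 + 7 + 10 + 14 + 25 + 35 + ... + 245 + 350 + 490 + 1225 (17 divisors) = 2851
Since 2851 > 2450, 2450 is abundant.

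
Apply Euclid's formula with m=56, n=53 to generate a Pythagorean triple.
(327, 5936, 5945)

Euclid's formula: a = m² - n², b = 2mn, c = m² + n²
m = 56, n = 53
a = 56² - 53² = 3136 - 2809 = 327
b = 2 × 56 × 53 = 5936
c = 56² + 53² = 3136 + 2809 = 5945
Verification: 327² + 5936² = 106929 + 35236096 = 35343025 = 5945² ✓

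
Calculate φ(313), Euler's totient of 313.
312

313 = 313
φ(n) = n × ∏(1 - 1/p) for each prime p dividing n
φ(313) = 313 × (1 - 1/313) = 312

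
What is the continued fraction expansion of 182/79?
[2; 3, 3, 2, 3]

Euclidean algorithm steps:
182 = 2 × 79 + 24
79 = 3 × 24 + 7
24 = 3 × 7 + 3
7 = 2 × 3 + 1
3 = 3 × 1 + 0
Continued fraction: [2; 3, 3, 2, 3]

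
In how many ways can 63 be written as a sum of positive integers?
1505499

p(n) counts ways to write n as a sum of positive integers (order ignored).
Euler's pentagonal recurrence: p(k) = p(k-1) + p(k-2) - p(k-5) - p(k-7) + p(k-12) + p(k-15) - ... (offsets j(3j∓1)/2, signs ++--, p(0)=1, p(<0)=0).
DP table for k = 0..62: p(0)=1, p(1)=1, p(2)=2, p(3)=3, p(4)=5, p(5)=7, p(6)=11, p(7)=15, p(8)=22, p(9)=30, p(10)=42, p(11)=56, p(12)=77, p(13)=101, p(14)=135, p(15)=176, p(16)=231, p(17)=297, p(18)=385, p(19)=490, p(20)=627, p(21)=792, p(22)=1002, p(23)=1255, p(24)=1575, p(25)=1958, p(26)=2436, p(27)=3010, p(28)=3718, p(29)=4565, p(30)=5604, p(31)=6842, p(32)=8349, p(33)=10143, p(34)=12310, p(35)=14883, p(36)=17977, p(37)=21637, p(38)=26015, p(39)=31185, p(40)=37338, p(41)=44583, p(42)=53174, p(43)=63261, p(44)=75175, p(45)=89134, p(46)=105558, p(47)=124754, p(48)=147273, p(49)=173525, p(50)=204226, p(51)=239943, p(52)=281589, p(53)=329931, p(54)=386155, p(55)=451276, p(56)=526823, p(57)=614154, p(58)=715220, p(59)=831820, p(60)=966467, p(61)=1121505, p(62)=1300156.
Final step: p(63) = p(62) + p(61) - p(58) - p(56) + p(51) + p(48) - p(41) - p(37) + p(28) + p(23) - p(12) - p(6)
= 1300156 + 1121505 - 715220 - 526823 + 239943 + 147273 - 44583 - 21637 + 3718 + 1255 - 77 - 11
= 1505499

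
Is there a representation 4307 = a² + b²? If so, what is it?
Not possible

Factorization: 4307 = 59 × 73
By Fermat: n is sum of two squares iff every prime p ≡ 3 (mod 4) appears to even power.
Prime(s) ≡ 3 (mod 4) with odd exponent: [(59, 1)]
Therefore 4307 cannot be expressed as a² + b².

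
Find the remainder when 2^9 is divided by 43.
39

Repeated squaring. Binary of 9 = 1001.
2^1 ≡ 2 (mod 43); 2^2 ≡ 4 (mod 43); 2^4 ≡ 16 (mod 43); 2^8 ≡ 41 (mod 43)
2^9 = 2^1 × 2^8 ≡ 39 (mod 43)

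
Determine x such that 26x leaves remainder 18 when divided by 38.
x ≡ 8 (mod 19)

gcd(26, 38) = 2, which divides 18, so solutions exist.
Divide through by 2: 13x ≡ 9 (mod 19).
Find 13^(-1) mod 19 by the extended Euclidean algorithm:
19 = 1 × 13 + 6  ⟹  6 = (1)·19 + (-1)·13
13 = 2 × 6 + 1  ⟹  1 = (-2)·19 + (3)·13
So (3)·13 ≡ 1 (mod 19), i.e. 13^(-1) ≡ 3 (mod 19).
x ≡ 3 × 9 = 27 ≡ 8 (mod 19).
Check: 26 × 8 = 208 ≡ 18 (mod 38).
x ≡ 8 (mod 19), giving 2 solutions mod 38.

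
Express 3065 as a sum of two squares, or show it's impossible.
16² + 53² (a=16, b=53)

Factorization: 3065 = 5 × 613
By Fermat: n is sum of two squares iff every prime p ≡ 3 (mod 4) appears to even power.
All primes ≡ 3 (mod 4) appear to even power.
Search a = 0, 1, 2, … for 3065 - a² a perfect square: first hit at a = 16: 3065 - 256 = 2809 = 53².
3065 = 16² + 53² = 256 + 2809 ✓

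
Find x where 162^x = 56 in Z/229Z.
86

Baby-step giant-step with step n = ⌈√229⌉ = 16.
Baby steps 162^j mod 229 (j:value) for j=0..15: 0:1, 1:162, 2:138, 3:143, 4:37, 5:40, 6:68, 7:24, 8:224, 9:106, 10:226, 11:201, 12:44, 13:29, 14:118, 15:109.
Giant-step multiplier: 162^(-16) ≡ 162^(228-16) = 162^212 ≡ 55 (mod 229).
Giant steps γ_i = 56·55^i mod 229: γ_0=56, γ_1=103, γ_2=169, γ_3=135, γ_4=97, γ_5=68 (in table at j=6).
x = i·n + j = 5·16 + 6 = 86.
Check: 162^86 ≡ 56 (mod 229).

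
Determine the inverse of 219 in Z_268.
175

gcd(219, 268) = 1, so the inverse exists.
Extended Euclidean algorithm on (268, 219):
268 = 1 × 219 + 49  ⟹  49 = (1)·268 + (-1)·219
219 = 4 × 49 + 23  ⟹  23 = (-4)·268 + (5)·219
49 = 2 × 23 + 3  ⟹  3 = (9)·268 + (-11)·219
23 = 7 × 3 + 2  ⟹  2 = (-67)·268 + (82)·219
3 = 1 × 2 + 1  ⟹  1 = (76)·268 + (-93)·219
So (-93)·219 ≡ 1 (mod 268), i.e. 219^(-1) ≡ -93 ≡ 175 (mod 268).
Check: 219 × 175 = 38325 ≡ 1 (mod 268)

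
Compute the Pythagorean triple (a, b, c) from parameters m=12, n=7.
(95, 168, 193)

Euclid's formula: a = m² - n², b = 2mn, c = m² + n²
m = 12, n = 7
a = 12² - 7² = 144 - 49 = 95
b = 2 × 12 × 7 = 168
c = 12² + 7² = 144 + 49 = 193
Verification: 95² + 168² = 9025 + 28224 = 37249 = 193² ✓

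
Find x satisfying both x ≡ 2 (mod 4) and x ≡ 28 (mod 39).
106

Using Chinese Remainder Theorem:
M = 4 × 39 = 156
M1 = 39, M2 = 4
y1 = 39^(-1) mod 4 = 3
y2 = 4^(-1) mod 39 = 10
x = (2×39×3 + 28×4×10) mod 156 = 106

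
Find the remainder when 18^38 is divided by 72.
0

Repeated squaring. Binary of 38 = 100110.
18^1 ≡ 18 (mod 72); 18^2 ≡ 36 (mod 72); 18^4 ≡ 0 (mod 72); 18^8 ≡ 0 (mod 72); 18^16 ≡ 0 (mod 72); 18^32 ≡ 0 (mod 72)
18^38 = 18^2 × 18^4 × 18^32 ≡ 0 (mod 72)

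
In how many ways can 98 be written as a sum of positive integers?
150198136

p(n) counts ways to write n as a sum of positive integers (order ignored).
Euler's pentagonal recurrence: p(k) = p(k-1) + p(k-2) - p(k-5) - p(k-7) + p(k-12) + p(k-15) - ... (offsets j(3j∓1)/2, signs ++--, p(0)=1, p(<0)=0).
DP table for k = 0..97: p(0)=1, p(1)=1, p(2)=2, p(3)=3, p(4)=5, p(5)=7, p(6)=11, p(7)=15, p(8)=22, p(9)=30, p(10)=42, p(11)=56, p(12)=77, p(13)=101, p(14)=135, p(15)=176, p(16)=231, p(17)=297, p(18)=385, p(19)=490, p(20)=627, p(21)=792, p(22)=1002, p(23)=1255, p(24)=1575, p(25)=1958, p(26)=2436, p(27)=3010, p(28)=3718, p(29)=4565, p(30)=5604, p(31)=6842, p(32)=8349, p(33)=10143, p(34)=12310, p(35)=14883, p(36)=17977, p(37)=21637, p(38)=26015, p(39)=31185, p(40)=37338, p(41)=44583, p(42)=53174, p(43)=63261, p(44)=75175, p(45)=89134, p(46)=105558, p(47)=124754, p(48)=147273, p(49)=173525, p(50)=204226, p(51)=239943, p(52)=281589, p(53)=329931, p(54)=386155, p(55)=451276, p(56)=526823, p(57)=614154, p(58)=715220, p(59)=831820, p(60)=966467, p(61)=1121505, p(62)=1300156, p(63)=1505499, p(64)=1741630, p(65)=2012558, p(66)=2323520, p(67)=2679689, p(68)=3087735, p(69)=3554345, p(70)=4087968, p(71)=4697205, p(72)=5392783, p(73)=6185689, p(74)=7089500, p(75)=8118264, p(76)=9289091, p(77)=10619863, p(78)=12132164, p(79)=13848650, p(80)=15796476, p(81)=18004327, p(82)=20506255, p(83)=23338469, p(84)=26543660, p(85)=30167357, p(86)=34262962, p(87)=38887673, p(88)=44108109, p(89)=49995925, p(90)=56634173, p(91)=64112359, p(92)=72533807, p(93)=82010177, p(94)=92669720, p(95)=104651419, p(96)=118114304, p(97)=133230930.
Final step: p(98) = p(97) + p(96) - p(93) - p(91) + p(86) + p(83) - p(76) - p(72) + p(63) + p(58) - p(47) - p(41) + p(28) + p(21) - p(6)
= 133230930 + 118114304 - 82010177 - 64112359 + 34262962 + 23338469 - 9289091 - 5392783 + 1505499 + 715220 - 124754 - 44583 + 3718 + 792 - 11
= 150198136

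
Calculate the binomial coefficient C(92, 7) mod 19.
2

Using Lucas' theorem:
Write n=92 and k=7 in base 19:
n in base 19: [4, 16]
k in base 19: [0, 7]
C(92,7) mod 19 = ∏ C(n_i, k_i) mod 19
Digit binomials (mod 19): C(4,0) = 1; C(16,7) = 11440 ≡ 2
Product: 1 × 2 = 2 ≡ 2 (mod 19)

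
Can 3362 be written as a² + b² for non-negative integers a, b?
31² + 49² (a=31, b=49)

Factorization: 3362 = 2 × 41^2
By Fermat: n is sum of two squares iff every prime p ≡ 3 (mod 4) appears to even power.
All primes ≡ 3 (mod 4) appear to even power.
Search a = 0, 1, 2, … for 3362 - a² a perfect square: first hit at a = 31: 3362 - 961 = 2401 = 49².
3362 = 31² + 49² = 961 + 2401 ✓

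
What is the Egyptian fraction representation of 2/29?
1/15 + 1/435

Greedy algorithm:
2/29: ceiling(29/2) = 15, use 1/15
1/435: ceiling(435/1) = 435, use 1/435
Result: 2/29 = 1/15 + 1/435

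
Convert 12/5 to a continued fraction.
[2; 2, 2]

Euclidean algorithm steps:
12 = 2 × 5 + 2
5 = 2 × 2 + 1
2 = 2 × 1 + 0
Continued fraction: [2; 2, 2]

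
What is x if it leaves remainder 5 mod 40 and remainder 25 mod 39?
805

Using Chinese Remainder Theorem:
M = 40 × 39 = 1560
M1 = 39, M2 = 40
y1 = 39^(-1) mod 40 = 39
y2 = 40^(-1) mod 39 = 1
x = (5×39×39 + 25×40×1) mod 1560 = 805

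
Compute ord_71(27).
35

71 is prime, so ord(27) divides φ(71) = 70.
Divisors of 70: 1, 2, 5, 7, 10, 14, 35, 70.
Repeated squaring: 27^1 ≡ 27, 27^2 ≡ 19, 27^4 ≡ 6, 27^8 ≡ 36, 27^16 ≡ 18, 27^32 ≡ 40, 27^64 ≡ 38 (mod 71).
Test 27^d mod 71 for each divisor d in increasing order:
27^1 ≡ 27
27^2 ≡ 19
27^5 = 27^4·27^1 ≡ 20
27^7 = 27^4·27^2·27^1 ≡ 25
27^10 = 27^8·27^2 ≡ 45
27^14 = 27^8·27^4·27^2 ≡ 57
27^35 = 27^32·27^2·27^1 ≡ 1  ← first divisor giving 1
The order is 35.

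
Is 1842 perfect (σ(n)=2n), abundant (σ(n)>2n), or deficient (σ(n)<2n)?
abundant

Proper divisors of 1842: sum = 1 + 2 + 3 + 6 + 307 + 614 + 921 = 1854
Since 1854 > 1842, 1842 is abundant.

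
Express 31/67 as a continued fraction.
[0; 2, 6, 5]

Euclidean algorithm steps:
31 = 0 × 67 + 31
67 = 2 × 31 + 5
31 = 6 × 5 + 1
5 = 5 × 1 + 0
Continued fraction: [0; 2, 6, 5]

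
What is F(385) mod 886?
159

Matrix identity: Q^n = [[F_(n+1), F_n], [F_n, F_(n-1)]] with Q = [[1,1],[1,0]].
n = 385 = 110000001₂. Square-and-multiply, entries mod 886:
Q^1 = [[1,1],[1,0]]
Q^3 = (Q^1)²·Q = [[3,2],[2,1]]
Q^6 = (Q^3)² = [[13,8],[8,5]]
Q^12 = (Q^6)² = [[233,144],[144,89]]
Q^24 = (Q^12)² = [[601,296],[296,305]]
Q^48 = (Q^24)² = [[501,604],[604,783]]
Q^96 = (Q^48)² = [[47,286],[286,647]]
Q^192 = (Q^96)² = [[721,20],[20,701]]
Q^385 = (Q^192)²·Q = [[247,159],[159,88]]
F_385 mod 886 = Q^385[0][1] = 159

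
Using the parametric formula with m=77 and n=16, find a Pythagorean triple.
(5673, 2464, 6185)

Euclid's formula: a = m² - n², b = 2mn, c = m² + n²
m = 77, n = 16
a = 77² - 16² = 5929 - 256 = 5673
b = 2 × 77 × 16 = 2464
c = 77² + 16² = 5929 + 256 = 6185
Verification: 5673² + 2464² = 32182929 + 6071296 = 38254225 = 6185² ✓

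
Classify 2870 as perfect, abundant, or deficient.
abundant

Proper divisors of 2870: sum = 1 + 2 + 5 + 7 + 10 + 14 + 35 + 41 + 70 + 82 + 205 + 287 + 410 + 574 + 1435 = 3178
Since 3178 > 2870, 2870 is abundant.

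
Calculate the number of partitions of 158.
88751778802

p(n) counts ways to write n as a sum of positive integers (order ignored).
Euler's pentagonal recurrence: p(k) = p(k-1) + p(k-2) - p(k-5) - p(k-7) + p(k-12) + p(k-15) - ... (offsets j(3j∓1)/2, signs ++--, p(0)=1, p(<0)=0).
DP table for k = 0..157: p(0)=1, p(1)=1, p(2)=2, p(3)=3, p(4)=5, p(5)=7, p(6)=11, p(7)=15, p(8)=22, p(9)=30, p(10)=42, p(11)=56, p(12)=77, p(13)=101, p(14)=135, p(15)=176, p(16)=231, p(17)=297, p(18)=385, p(19)=490, p(20)=627, p(21)=792, p(22)=1002, p(23)=1255, p(24)=1575, p(25)=1958, p(26)=2436, p(27)=3010, p(28)=3718, p(29)=4565, p(30)=5604, p(31)=6842, p(32)=8349, p(33)=10143, p(34)=12310, p(35)=14883, p(36)=17977, p(37)=21637, p(38)=26015, p(39)=31185, p(40)=37338, p(41)=44583, p(42)=53174, p(43)=63261, p(44)=75175, p(45)=89134, p(46)=105558, p(47)=124754, p(48)=147273, p(49)=173525, p(50)=204226, p(51)=239943, p(52)=281589, p(53)=329931, p(54)=386155, p(55)=451276, p(56)=526823, p(57)=614154, p(58)=715220, p(59)=831820, p(60)=966467, p(61)=1121505, p(62)=1300156, p(63)=1505499, p(64)=1741630, p(65)=2012558, p(66)=2323520, p(67)=2679689, p(68)=3087735, p(69)=3554345, p(70)=4087968, p(71)=4697205, p(72)=5392783, p(73)=6185689, p(74)=7089500, p(75)=8118264, p(76)=9289091, p(77)=10619863, p(78)=12132164, p(79)=13848650, p(80)=15796476, p(81)=18004327, p(82)=20506255, p(83)=23338469, p(84)=26543660, p(85)=30167357, p(86)=34262962, p(87)=38887673, p(88)=44108109, p(89)=49995925, p(90)=56634173, p(91)=64112359, p(92)=72533807, p(93)=82010177, p(94)=92669720, p(95)=104651419, p(96)=118114304, p(97)=133230930, p(98)=150198136, p(99)=169229875, p(100)=190569292, p(101)=214481126, p(102)=241265379, p(103)=271248950, p(104)=304801365, p(105)=342325709, p(106)=384276336, p(107)=431149389, p(108)=483502844, p(109)=541946240, p(110)=607163746, p(111)=679903203, p(112)=761002156, p(113)=851376628, p(114)=952050665, p(115)=1064144451, p(116)=1188908248, p(117)=1327710076, p(118)=1482074143, p(119)=1653668665, p(120)=1844349560, p(121)=2056148051, p(122)=2291320912, p(123)=2552338241, p(124)=2841940500, p(125)=3163127352, p(126)=3519222692, p(127)=3913864295, p(128)=4351078600, p(129)=4835271870, p(130)=5371315400, p(131)=5964539504, p(132)=6620830889, p(133)=7346629512, p(134)=8149040695, p(135)=9035836076, p(136)=10015581680, p(137)=11097645016, p(138)=12292341831, p(139)=13610949895, p(140)=15065878135, p(141)=16670689208, p(142)=18440293320, p(143)=20390982757, p(144)=22540654445, p(145)=24908858009, p(146)=27517052599, p(147)=30388671978, p(148)=33549419497, p(149)=37027355200, p(150)=40853235313, p(151)=45060624582, p(152)=49686288421, p(153)=54770336324, p(154)=60356673280, p(155)=66493182097, p(156)=73232243759, p(157)=80630964769.
Final step: p(158) = p(157) + p(156) - p(153) - p(151) + p(146) + p(143) - p(136) - p(132) + p(123) + p(118) - p(107) - p(101) + p(88) + p(81) - p(66) - p(58) + p(41) + p(32) - p(13) - p(3)
= 80630964769 + 73232243759 - 54770336324 - 45060624582 + 27517052599 + 20390982757 - 10015581680 - 6620830889 + 2552338241 + 1482074143 - 431149389 - 214481126 + 44108109 + 18004327 - 2323520 - 715220 + 44583 + 8349 - 101 - 3
= 88751778802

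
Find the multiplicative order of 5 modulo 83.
82

83 is prime, so ord(5) divides φ(83) = 82.
Divisors of 82: 1, 2, 41, 82.
Repeated squaring: 5^1 ≡ 5, 5^2 ≡ 25, 5^4 ≡ 44, 5^8 ≡ 27, 5^16 ≡ 65, 5^32 ≡ 75, 5^64 ≡ 64 (mod 83).
Test 5^d mod 83 for each divisor d in increasing order:
5^1 ≡ 5
5^2 ≡ 25
5^41 = 5^32·5^8·5^1 ≡ 82
5^82 = 5^64·5^16·5^2 ≡ 1  ← first divisor giving 1
The order is 82.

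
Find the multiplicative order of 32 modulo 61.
12

61 is prime, so ord(32) divides φ(61) = 60.
Divisors of 60: 1, 2, 3, 4, 5, 6, 10, 12, 15, 20, 30, 60.
Repeated squaring: 32^1 ≡ 32, 32^2 ≡ 48, 32^4 ≡ 47, 32^8 ≡ 13, 32^16 ≡ 47, 32^32 ≡ 13 (mod 61).
Test 32^d mod 61 for each divisor d in increasing order:
32^1 ≡ 32
32^2 ≡ 48
32^3 = 32^2·32^1 ≡ 11
32^4 ≡ 47
32^5 = 32^4·32^1 ≡ 40
32^6 = 32^4·32^2 ≡ 60
32^10 = 32^8·32^2 ≡ 14
32^12 = 32^8·32^4 ≡ 1  ← first divisor giving 1
The order is 12.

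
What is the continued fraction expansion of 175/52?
[3; 2, 1, 2, 1, 4]

Euclidean algorithm steps:
175 = 3 × 52 + 19
52 = 2 × 19 + 14
19 = 1 × 14 + 5
14 = 2 × 5 + 4
5 = 1 × 4 + 1
4 = 4 × 1 + 0
Continued fraction: [3; 2, 1, 2, 1, 4]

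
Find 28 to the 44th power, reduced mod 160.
96

Repeated squaring. Binary of 44 = 101100.
28^1 ≡ 28 (mod 160); 28^2 ≡ 144 (mod 160); 28^4 ≡ 96 (mod 160); 28^8 ≡ 96 (mod 160); 28^16 ≡ 96 (mod 160); 28^32 ≡ 96 (mod 160)
28^44 = 28^4 × 28^8 × 28^32 ≡ 96 (mod 160)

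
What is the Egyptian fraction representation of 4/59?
1/15 + 1/885

Greedy algorithm:
4/59: ceiling(59/4) = 15, use 1/15
1/885: ceiling(885/1) = 885, use 1/885
Result: 4/59 = 1/15 + 1/885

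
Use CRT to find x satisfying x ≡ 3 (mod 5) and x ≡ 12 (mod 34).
148

Using Chinese Remainder Theorem:
M = 5 × 34 = 170
M1 = 34, M2 = 5
y1 = 34^(-1) mod 5 = 4
y2 = 5^(-1) mod 34 = 7
x = (3×34×4 + 12×5×7) mod 170 = 148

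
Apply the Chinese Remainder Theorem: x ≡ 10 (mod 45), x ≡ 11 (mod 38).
505

Using Chinese Remainder Theorem:
M = 45 × 38 = 1710
M1 = 38, M2 = 45
y1 = 38^(-1) mod 45 = 32
y2 = 45^(-1) mod 38 = 11
x = (10×38×32 + 11×45×11) mod 1710 = 505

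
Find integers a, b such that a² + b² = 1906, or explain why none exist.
15² + 41² (a=15, b=41)

Factorization: 1906 = 2 × 953
By Fermat: n is sum of two squares iff every prime p ≡ 3 (mod 4) appears to even power.
All primes ≡ 3 (mod 4) appear to even power.
Search a = 0, 1, 2, … for 1906 - a² a perfect square: first hit at a = 15: 1906 - 225 = 1681 = 41².
1906 = 15² + 41² = 225 + 1681 ✓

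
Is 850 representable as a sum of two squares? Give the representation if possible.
3² + 29² (a=3, b=29)

Factorization: 850 = 2 × 5^2 × 17
By Fermat: n is sum of two squares iff every prime p ≡ 3 (mod 4) appears to even power.
All primes ≡ 3 (mod 4) appear to even power.
Search a = 0, 1, 2, … for 850 - a² a perfect square: first hit at a = 3: 850 - 9 = 841 = 29².
850 = 3² + 29² = 9 + 841 ✓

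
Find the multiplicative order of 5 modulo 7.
6

7 is prime, so ord(5) divides φ(7) = 6.
Divisors of 6: 1, 2, 3, 6.
Repeated squaring: 5^1 ≡ 5, 5^2 ≡ 4, 5^4 ≡ 2 (mod 7).
Test 5^d mod 7 for each divisor d in increasing order:
5^1 ≡ 5
5^2 ≡ 4
5^3 = 5^2·5^1 ≡ 6
5^6 = 5^4·5^2 ≡ 1  ← first divisor giving 1
The order is 6.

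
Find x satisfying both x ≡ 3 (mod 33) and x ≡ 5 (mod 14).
201

Using Chinese Remainder Theorem:
M = 33 × 14 = 462
M1 = 14, M2 = 33
y1 = 14^(-1) mod 33 = 26
y2 = 33^(-1) mod 14 = 3
x = (3×14×26 + 5×33×3) mod 462 = 201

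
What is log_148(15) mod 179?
70

Baby-step giant-step with step n = ⌈√179⌉ = 14.
Baby steps 148^j mod 179 (j:value) for j=0..13: 0:1, 1:148, 2:66, 3:102, 4:60, 5:109, 6:22, 7:34, 8:20, 9:96, 10:67, 11:71, 12:126, 13:32.
Giant-step multiplier: 148^(-14) ≡ 148^(178-14) = 148^164 ≡ 155 (mod 179).
Giant steps γ_i = 15·155^i mod 179: γ_0=15, γ_1=177, γ_2=48, γ_3=101, γ_4=82, γ_5=1 (in table at j=0).
x = i·n + j = 5·14 + 0 = 70.
Check: 148^70 ≡ 15 (mod 179).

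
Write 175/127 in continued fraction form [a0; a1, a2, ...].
[1; 2, 1, 1, 1, 4, 1, 2]

Euclidean algorithm steps:
175 = 1 × 127 + 48
127 = 2 × 48 + 31
48 = 1 × 31 + 17
31 = 1 × 17 + 14
17 = 1 × 14 + 3
14 = 4 × 3 + 2
3 = 1 × 2 + 1
2 = 2 × 1 + 0
Continued fraction: [1; 2, 1, 1, 1, 4, 1, 2]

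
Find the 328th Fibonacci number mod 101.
65

Matrix identity: Q^n = [[F_(n+1), F_n], [F_n, F_(n-1)]] with Q = [[1,1],[1,0]].
n = 328 = 101001000₂. Square-and-multiply, entries mod 101:
Q^1 = [[1,1],[1,0]]
Q^2 = (Q^1)² = [[2,1],[1,1]]
Q^5 = (Q^2)²·Q = [[8,5],[5,3]]
Q^10 = (Q^5)² = [[89,55],[55,34]]
Q^20 = (Q^10)² = [[38,99],[99,40]]
Q^41 = (Q^20)²·Q = [[80,34],[34,46]]
Q^82 = (Q^41)² = [[82,42],[42,40]]
Q^164 = (Q^82)² = [[4,74],[74,31]]
Q^328 = (Q^164)² = [[38,65],[65,74]]
F_328 mod 101 = Q^328[0][1] = 65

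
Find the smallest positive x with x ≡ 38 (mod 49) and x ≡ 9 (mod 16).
185

Using Chinese Remainder Theorem:
M = 49 × 16 = 784
M1 = 16, M2 = 49
y1 = 16^(-1) mod 49 = 46
y2 = 49^(-1) mod 16 = 1
x = (38×16×46 + 9×49×1) mod 784 = 185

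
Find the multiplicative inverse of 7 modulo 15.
13

gcd(7, 15) = 1, so the inverse exists.
Extended Euclidean algorithm on (15, 7):
15 = 2 × 7 + 1  ⟹  1 = (1)·15 + (-2)·7
So (-2)·7 ≡ 1 (mod 15), i.e. 7^(-1) ≡ -2 ≡ 13 (mod 15).
Check: 7 × 13 = 91 ≡ 1 (mod 15)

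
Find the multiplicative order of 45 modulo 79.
39

79 is prime, so ord(45) divides φ(79) = 78.
Divisors of 78: 1, 2, 3, 6, 13, 26, 39, 78.
Repeated squaring: 45^1 ≡ 45, 45^2 ≡ 50, 45^4 ≡ 51, 45^8 ≡ 73, 45^16 ≡ 36, 45^32 ≡ 32, 45^64 ≡ 76 (mod 79).
Test 45^d mod 79 for each divisor d in increasing order:
45^1 ≡ 45
45^2 ≡ 50
45^3 = 45^2·45^1 ≡ 38
45^6 = 45^4·45^2 ≡ 22
45^13 = 45^8·45^4·45^1 ≡ 55
45^26 = 45^16·45^8·45^2 ≡ 23
45^39 = 45^32·45^4·45^2·45^1 ≡ 1  ← first divisor giving 1
The order is 39.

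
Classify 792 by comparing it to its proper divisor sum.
abundant

Proper divisors of 792: sum = 1 + 2 + 3 + 4 + 6 + 8 + 9 + 11 + ... + 132 + 198 + 264 + 396 (23 divisors) = 1548
Since 1548 > 792, 792 is abundant.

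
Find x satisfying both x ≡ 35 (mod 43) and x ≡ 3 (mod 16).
35

Using Chinese Remainder Theorem:
M = 43 × 16 = 688
M1 = 16, M2 = 43
y1 = 16^(-1) mod 43 = 35
y2 = 43^(-1) mod 16 = 3
x = (35×16×35 + 3×43×3) mod 688 = 35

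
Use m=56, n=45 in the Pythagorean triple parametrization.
(1111, 5040, 5161)

Euclid's formula: a = m² - n², b = 2mn, c = m² + n²
m = 56, n = 45
a = 56² - 45² = 3136 - 2025 = 1111
b = 2 × 56 × 45 = 5040
c = 56² + 45² = 3136 + 2025 = 5161
Verification: 1111² + 5040² = 1234321 + 25401600 = 26635921 = 5161² ✓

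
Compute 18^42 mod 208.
64

Repeated squaring. Binary of 42 = 101010.
18^1 ≡ 18 (mod 208); 18^2 ≡ 116 (mod 208); 18^4 ≡ 144 (mod 208); 18^8 ≡ 144 (mod 208); 18^16 ≡ 144 (mod 208); 18^32 ≡ 144 (mod 208)
18^42 = 18^2 × 18^8 × 18^32 ≡ 64 (mod 208)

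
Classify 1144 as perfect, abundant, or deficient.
abundant

Proper divisors of 1144: sum = 1 + 2 + 4 + 8 + 11 + 13 + 22 + 26 + 44 + 52 + 88 + 104 + 143 + 286 + 572 = 1376
Since 1376 > 1144, 1144 is abundant.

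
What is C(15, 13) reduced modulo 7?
0

Using Lucas' theorem:
Write n=15 and k=13 in base 7:
n in base 7: [2, 1]
k in base 7: [1, 6]
C(15,13) mod 7 = ∏ C(n_i, k_i) mod 7
Digit binomials (mod 7): C(2,1) = 2; C(1,6) = 0 (k_i > n_i)
Product: 2 × 0 = 0 ≡ 0 (mod 7)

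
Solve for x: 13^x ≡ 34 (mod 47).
24

Baby-step giant-step with step n = ⌈√47⌉ = 7.
Baby steps 13^j mod 47 (j:value) for j=0..6: 0:1, 1:13, 2:28, 3:35, 4:32, 5:40, 6:3.
Giant-step multiplier: 13^(-7) ≡ 13^(46-7) = 13^39 ≡ 41 (mod 47).
Giant steps γ_i = 34·41^i mod 47: γ_0=34, γ_1=31, γ_2=2, γ_3=35 (in table at j=3).
x = i·n + j = 3·7 + 3 = 24.
Check: 13^24 ≡ 34 (mod 47).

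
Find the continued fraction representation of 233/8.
[29; 8]

Euclidean algorithm steps:
233 = 29 × 8 + 1
8 = 8 × 1 + 0
Continued fraction: [29; 8]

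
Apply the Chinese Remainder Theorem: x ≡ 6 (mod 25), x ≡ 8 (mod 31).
256

Using Chinese Remainder Theorem:
M = 25 × 31 = 775
M1 = 31, M2 = 25
y1 = 31^(-1) mod 25 = 21
y2 = 25^(-1) mod 31 = 5
x = (6×31×21 + 8×25×5) mod 775 = 256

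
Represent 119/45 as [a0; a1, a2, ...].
[2; 1, 1, 1, 4, 3]

Euclidean algorithm steps:
119 = 2 × 45 + 29
45 = 1 × 29 + 16
29 = 1 × 16 + 13
16 = 1 × 13 + 3
13 = 4 × 3 + 1
3 = 3 × 1 + 0
Continued fraction: [2; 1, 1, 1, 4, 3]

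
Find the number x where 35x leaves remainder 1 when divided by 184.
163

gcd(35, 184) = 1, so the inverse exists.
Extended Euclidean algorithm on (184, 35):
184 = 5 × 35 + 9  ⟹  9 = (1)·184 + (-5)·35
35 = 3 × 9 + 8  ⟹  8 = (-3)·184 + (16)·35
9 = 1 × 8 + 1  ⟹  1 = (4)·184 + (-21)·35
So (-21)·35 ≡ 1 (mod 184), i.e. 35^(-1) ≡ -21 ≡ 163 (mod 184).
Check: 35 × 163 = 5705 ≡ 1 (mod 184)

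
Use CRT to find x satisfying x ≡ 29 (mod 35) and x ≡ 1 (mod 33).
694

Using Chinese Remainder Theorem:
M = 35 × 33 = 1155
M1 = 33, M2 = 35
y1 = 33^(-1) mod 35 = 17
y2 = 35^(-1) mod 33 = 17
x = (29×33×17 + 1×35×17) mod 1155 = 694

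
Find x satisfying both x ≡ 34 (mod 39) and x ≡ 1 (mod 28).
1009

Using Chinese Remainder Theorem:
M = 39 × 28 = 1092
M1 = 28, M2 = 39
y1 = 28^(-1) mod 39 = 7
y2 = 39^(-1) mod 28 = 23
x = (34×28×7 + 1×39×23) mod 1092 = 1009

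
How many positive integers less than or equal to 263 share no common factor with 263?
262

263 = 263
φ(n) = n × ∏(1 - 1/p) for each prime p dividing n
φ(263) = 263 × (1 - 1/263) = 262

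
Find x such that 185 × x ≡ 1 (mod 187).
93

gcd(185, 187) = 1, so the inverse exists.
Extended Euclidean algorithm on (187, 185):
187 = 1 × 185 + 2  ⟹  2 = (1)·187 + (-1)·185
185 = 92 × 2 + 1  ⟹  1 = (-92)·187 + (93)·185
So (93)·185 ≡ 1 (mod 187), i.e. 185^(-1) ≡ 93 (mod 187).
Check: 185 × 93 = 17205 ≡ 1 (mod 187)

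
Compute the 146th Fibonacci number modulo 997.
960

Matrix identity: Q^n = [[F_(n+1), F_n], [F_n, F_(n-1)]] with Q = [[1,1],[1,0]].
n = 146 = 10010010₂. Square-and-multiply, entries mod 997:
Q^1 = [[1,1],[1,0]]
Q^2 = (Q^1)² = [[2,1],[1,1]]
Q^4 = (Q^2)² = [[5,3],[3,2]]
Q^9 = (Q^4)²·Q = [[55,34],[34,21]]
Q^18 = (Q^9)² = [[193,590],[590,600]]
Q^36 = (Q^18)² = [[507,277],[277,230]]
Q^73 = (Q^36)²·Q = [[544,780],[780,761]]
Q^146 = (Q^73)² = [[57,960],[960,94]]
F_146 mod 997 = Q^146[0][1] = 960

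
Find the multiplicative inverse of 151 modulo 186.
85

gcd(151, 186) = 1, so the inverse exists.
Extended Euclidean algorithm on (186, 151):
186 = 1 × 151 + 35  ⟹  35 = (1)·186 + (-1)·151
151 = 4 × 35 + 11  ⟹  11 = (-4)·186 + (5)·151
35 = 3 × 11 + 2  ⟹  2 = (13)·186 + (-16)·151
11 = 5 × 2 + 1  ⟹  1 = (-69)·186 + (85)·151
So (85)·151 ≡ 1 (mod 186), i.e. 151^(-1) ≡ 85 (mod 186).
Check: 151 × 85 = 12835 ≡ 1 (mod 186)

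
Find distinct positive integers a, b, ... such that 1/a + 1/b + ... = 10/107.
1/11 + 1/393 + 1/231281 + 1/106981570641

Greedy algorithm:
10/107: ceiling(107/10) = 11, use 1/11
3/1177: ceiling(1177/3) = 393, use 1/393
2/462561: ceiling(462561/2) = 231281, use 1/231281
1/106981570641: ceiling(106981570641/1) = 106981570641, use 1/106981570641
Result: 10/107 = 1/11 + 1/393 + 1/231281 + 1/106981570641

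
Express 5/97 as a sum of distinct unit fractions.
1/20 + 1/647 + 1/1255180

Greedy algorithm:
5/97: ceiling(97/5) = 20, use 1/20
3/1940: ceiling(1940/3) = 647, use 1/647
1/1255180: ceiling(1255180/1) = 1255180, use 1/1255180
Result: 5/97 = 1/20 + 1/647 + 1/1255180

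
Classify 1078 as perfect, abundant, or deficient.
deficient

Proper divisors of 1078: sum = 1 + 2 + 7 + 11 + 14 + 22 + 49 + 77 + 98 + 154 + 539 = 974
Since 974 < 1078, 1078 is deficient.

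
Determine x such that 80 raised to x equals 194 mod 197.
3

Baby-step giant-step with step n = ⌈√197⌉ = 15.
Baby steps 80^j mod 197 (j:value) for j=0..14: 0:1, 1:80, 2:96, 3:194, 4:154, 5:106, 6:9, 7:129, 8:76, 9:170, 10:7, 11:166, 12:81, 13:176, 14:93.
h = 194 is already in the table at j=3, so x = 3.
Check: 80^3 ≡ 194 (mod 197).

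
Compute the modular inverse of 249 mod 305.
49

gcd(249, 305) = 1, so the inverse exists.
Extended Euclidean algorithm on (305, 249):
305 = 1 × 249 + 56  ⟹  56 = (1)·305 + (-1)·249
249 = 4 × 56 + 25  ⟹  25 = (-4)·305 + (5)·249
56 = 2 × 25 + 6  ⟹  6 = (9)·305 + (-11)·249
25 = 4 × 6 + 1  ⟹  1 = (-40)·305 + (49)·249
So (49)·249 ≡ 1 (mod 305), i.e. 249^(-1) ≡ 49 (mod 305).
Check: 249 × 49 = 12201 ≡ 1 (mod 305)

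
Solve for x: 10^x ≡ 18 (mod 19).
9

Baby-step giant-step with step n = ⌈√19⌉ = 5.
Baby steps 10^j mod 19 (j:value) for j=0..4: 0:1, 1:10, 2:5, 3:12, 4:6.
Giant-step multiplier: 10^(-5) ≡ 10^(18-5) = 10^13 ≡ 13 (mod 19).
Giant steps γ_i = 18·13^i mod 19: γ_0=18, γ_1=6 (in table at j=4).
x = i·n + j = 1·5 + 4 = 9.
Check: 10^9 ≡ 18 (mod 19).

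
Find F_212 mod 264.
45

Matrix identity: Q^n = [[F_(n+1), F_n], [F_n, F_(n-1)]] with Q = [[1,1],[1,0]].
n = 212 = 11010100₂. Square-and-multiply, entries mod 264:
Q^1 = [[1,1],[1,0]]
Q^3 = (Q^1)²·Q = [[3,2],[2,1]]
Q^6 = (Q^3)² = [[13,8],[8,5]]
Q^13 = (Q^6)²·Q = [[113,233],[233,144]]
Q^26 = (Q^13)² = [[2,217],[217,49]]
Q^53 = (Q^26)²·Q = [[80,101],[101,243]]
Q^106 = (Q^53)² = [[233,151],[151,82]]
Q^212 = (Q^106)² = [[2,45],[45,221]]
F_212 mod 264 = Q^212[0][1] = 45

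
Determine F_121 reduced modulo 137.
47

Matrix identity: Q^n = [[F_(n+1), F_n], [F_n, F_(n-1)]] with Q = [[1,1],[1,0]].
n = 121 = 1111001₂. Square-and-multiply, entries mod 137:
Q^1 = [[1,1],[1,0]]
Q^3 = (Q^1)²·Q = [[3,2],[2,1]]
Q^7 = (Q^3)²·Q = [[21,13],[13,8]]
Q^15 = (Q^7)²·Q = [[28,62],[62,103]]
Q^30 = (Q^15)² = [[107,39],[39,68]]
Q^60 = (Q^30)² = [[92,112],[112,117]]
Q^121 = (Q^60)²·Q = [[28,47],[47,118]]
F_121 mod 137 = Q^121[0][1] = 47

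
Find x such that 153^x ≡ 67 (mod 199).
183

Baby-step giant-step with step n = ⌈√199⌉ = 15.
Baby steps 153^j mod 199 (j:value) for j=0..14: 0:1, 1:153, 2:126, 3:174, 4:155, 5:34, 6:28, 7:105, 8:145, 9:96, 10:161, 11:156, 12:187, 13:154, 14:80.
Giant-step multiplier: 153^(-15) ≡ 153^(198-15) = 153^183 ≡ 67 (mod 199).
Giant steps γ_i = 67·67^i mod 199: γ_0=67, γ_1=111, γ_2=74, γ_3=182, γ_4=55, γ_5=103, γ_6=135, γ_7=90, γ_8=60, γ_9=40, γ_10=93, γ_11=62, γ_12=174 (in table at j=3).
x = i·n + j = 12·15 + 3 = 183.
Check: 153^183 ≡ 67 (mod 199).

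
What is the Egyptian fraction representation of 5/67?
1/14 + 1/313 + 1/293594

Greedy algorithm:
5/67: ceiling(67/5) = 14, use 1/14
3/938: ceiling(938/3) = 313, use 1/313
1/293594: ceiling(293594/1) = 293594, use 1/293594
Result: 5/67 = 1/14 + 1/313 + 1/293594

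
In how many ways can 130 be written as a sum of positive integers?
5371315400

p(n) counts ways to write n as a sum of positive integers (order ignored).
Euler's pentagonal recurrence: p(k) = p(k-1) + p(k-2) - p(k-5) - p(k-7) + p(k-12) + p(k-15) - ... (offsets j(3j∓1)/2, signs ++--, p(0)=1, p(<0)=0).
DP table for k = 0..129: p(0)=1, p(1)=1, p(2)=2, p(3)=3, p(4)=5, p(5)=7, p(6)=11, p(7)=15, p(8)=22, p(9)=30, p(10)=42, p(11)=56, p(12)=77, p(13)=101, p(14)=135, p(15)=176, p(16)=231, p(17)=297, p(18)=385, p(19)=490, p(20)=627, p(21)=792, p(22)=1002, p(23)=1255, p(24)=1575, p(25)=1958, p(26)=2436, p(27)=3010, p(28)=3718, p(29)=4565, p(30)=5604, p(31)=6842, p(32)=8349, p(33)=10143, p(34)=12310, p(35)=14883, p(36)=17977, p(37)=21637, p(38)=26015, p(39)=31185, p(40)=37338, p(41)=44583, p(42)=53174, p(43)=63261, p(44)=75175, p(45)=89134, p(46)=105558, p(47)=124754, p(48)=147273, p(49)=173525, p(50)=204226, p(51)=239943, p(52)=281589, p(53)=329931, p(54)=386155, p(55)=451276, p(56)=526823, p(57)=614154, p(58)=715220, p(59)=831820, p(60)=966467, p(61)=1121505, p(62)=1300156, p(63)=1505499, p(64)=1741630, p(65)=2012558, p(66)=2323520, p(67)=2679689, p(68)=3087735, p(69)=3554345, p(70)=4087968, p(71)=4697205, p(72)=5392783, p(73)=6185689, p(74)=7089500, p(75)=8118264, p(76)=9289091, p(77)=10619863, p(78)=12132164, p(79)=13848650, p(80)=15796476, p(81)=18004327, p(82)=20506255, p(83)=23338469, p(84)=26543660, p(85)=30167357, p(86)=34262962, p(87)=38887673, p(88)=44108109, p(89)=49995925, p(90)=56634173, p(91)=64112359, p(92)=72533807, p(93)=82010177, p(94)=92669720, p(95)=104651419, p(96)=118114304, p(97)=133230930, p(98)=150198136, p(99)=169229875, p(100)=190569292, p(101)=214481126, p(102)=241265379, p(103)=271248950, p(104)=304801365, p(105)=342325709, p(106)=384276336, p(107)=431149389, p(108)=483502844, p(109)=541946240, p(110)=607163746, p(111)=679903203, p(112)=761002156, p(113)=851376628, p(114)=952050665, p(115)=1064144451, p(116)=1188908248, p(117)=1327710076, p(118)=1482074143, p(119)=1653668665, p(120)=1844349560, p(121)=2056148051, p(122)=2291320912, p(123)=2552338241, p(124)=2841940500, p(125)=3163127352, p(126)=3519222692, p(127)=3913864295, p(128)=4351078600, p(129)=4835271870.
Final step: p(130) = p(129) + p(128) - p(125) - p(123) + p(118) + p(115) - p(108) - p(104) + p(95) + p(90) - p(79) - p(73) + p(60) + p(53) - p(38) - p(30) + p(13) + p(4)
= 4835271870 + 4351078600 - 3163127352 - 2552338241 + 1482074143 + 1064144451 - 483502844 - 304801365 + 104651419 + 56634173 - 13848650 - 6185689 + 966467 + 329931 - 26015 - 5604 + 101 + 5
= 5371315400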